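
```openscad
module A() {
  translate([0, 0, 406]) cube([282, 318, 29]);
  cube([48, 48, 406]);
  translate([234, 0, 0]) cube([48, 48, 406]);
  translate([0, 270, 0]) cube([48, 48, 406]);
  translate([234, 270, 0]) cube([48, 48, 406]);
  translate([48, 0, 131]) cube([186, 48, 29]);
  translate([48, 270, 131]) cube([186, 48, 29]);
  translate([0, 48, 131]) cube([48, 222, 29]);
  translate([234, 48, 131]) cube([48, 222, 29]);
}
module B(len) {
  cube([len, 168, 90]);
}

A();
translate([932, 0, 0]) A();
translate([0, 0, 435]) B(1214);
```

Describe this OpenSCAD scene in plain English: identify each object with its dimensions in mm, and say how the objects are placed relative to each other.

A is a four-legged stool. The seat is 282×318 mm, 29 mm thick, top at z = 435 mm. It stands on four square legs, each 48×48 mm in cross-section, from z = 0 to the seat underside, each flush with a corner of the seat. Four stretchers, 48 mm wide and 29 mm tall, connect adjacent legs with their undersides at z = 131 mm, each running between the inner faces of the legs it joins and aligned with the legs' outer faces on the other axis.

B is a rectangular beam 1214 mm long (x), 168 mm deep (y), 90 mm thick (z).

The beam spans the tops of two stools placed 650 mm apart, resting at z = 435 mm.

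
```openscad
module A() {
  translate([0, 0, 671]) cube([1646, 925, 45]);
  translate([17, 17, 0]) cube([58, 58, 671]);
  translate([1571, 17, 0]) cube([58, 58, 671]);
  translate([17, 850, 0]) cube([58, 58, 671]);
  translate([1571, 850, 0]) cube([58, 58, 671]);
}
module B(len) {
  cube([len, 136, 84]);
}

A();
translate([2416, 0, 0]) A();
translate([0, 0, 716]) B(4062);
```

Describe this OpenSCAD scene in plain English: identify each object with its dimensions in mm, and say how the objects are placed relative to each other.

A is a table: top 1646 mm (x) × 925 mm (y), 45 mm thick, upper face at z = 716 mm, on four 58×58 mm square legs, each inset 17 mm from the nearest pair of top edges, running from z = 0 to the bottom of the top.

B is a rectangular beam 4062 mm long (x), 136 mm deep (y), 84 mm thick (z).

The beam spans the tops of two tables placed 770 mm apart, resting at z = 716 mm.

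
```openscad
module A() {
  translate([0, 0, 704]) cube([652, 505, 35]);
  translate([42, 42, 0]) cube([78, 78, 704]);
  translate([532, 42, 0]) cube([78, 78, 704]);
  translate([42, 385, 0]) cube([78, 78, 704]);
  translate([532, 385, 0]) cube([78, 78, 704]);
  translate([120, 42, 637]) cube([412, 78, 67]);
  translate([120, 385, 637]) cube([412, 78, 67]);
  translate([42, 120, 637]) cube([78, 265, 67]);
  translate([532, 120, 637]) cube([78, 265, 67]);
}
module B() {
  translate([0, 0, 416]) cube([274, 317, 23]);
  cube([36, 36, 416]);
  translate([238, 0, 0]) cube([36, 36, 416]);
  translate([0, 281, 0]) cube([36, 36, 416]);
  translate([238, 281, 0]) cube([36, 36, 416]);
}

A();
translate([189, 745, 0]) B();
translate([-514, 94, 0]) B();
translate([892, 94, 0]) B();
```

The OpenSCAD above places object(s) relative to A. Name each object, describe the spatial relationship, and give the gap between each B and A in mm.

Each stool's nearest face is 240 mm from the table's bounding box.

A is a table. B is a stool. Three stools sit around the table at the +y, −x, +x sides. The gap between each stool and the table is 240 mm.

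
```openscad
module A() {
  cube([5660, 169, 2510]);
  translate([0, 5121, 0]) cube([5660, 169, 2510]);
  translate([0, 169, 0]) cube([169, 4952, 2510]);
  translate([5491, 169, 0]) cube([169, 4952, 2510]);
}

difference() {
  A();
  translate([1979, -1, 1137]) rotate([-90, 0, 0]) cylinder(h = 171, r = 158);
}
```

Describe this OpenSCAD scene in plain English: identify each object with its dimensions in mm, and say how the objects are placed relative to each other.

A is the wall frame of a small rectangular building: four walls, each 2510 mm tall and 169 mm thick, enclosing a footprint 5660 mm (x) by 5290 mm (y) outside-to-outside, with no floor or roof. The front and back walls (the −y and +y sides) span the full width; the two side walls fit between them.

The house frame has a circular hole of radius 158 mm through its front wall, centred at (x = 1979, z = 1137).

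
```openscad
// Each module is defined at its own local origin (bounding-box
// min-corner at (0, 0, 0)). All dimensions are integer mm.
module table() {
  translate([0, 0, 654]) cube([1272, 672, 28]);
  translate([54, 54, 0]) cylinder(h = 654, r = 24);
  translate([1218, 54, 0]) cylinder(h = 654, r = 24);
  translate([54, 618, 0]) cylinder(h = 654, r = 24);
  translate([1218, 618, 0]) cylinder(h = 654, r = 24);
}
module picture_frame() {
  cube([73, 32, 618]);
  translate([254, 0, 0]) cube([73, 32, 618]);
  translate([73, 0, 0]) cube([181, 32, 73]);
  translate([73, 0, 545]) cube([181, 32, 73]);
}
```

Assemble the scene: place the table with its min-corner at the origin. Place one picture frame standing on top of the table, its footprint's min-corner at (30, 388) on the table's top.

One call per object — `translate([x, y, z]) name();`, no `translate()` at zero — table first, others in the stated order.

table();
translate([30, 388, 682]) picture_frame();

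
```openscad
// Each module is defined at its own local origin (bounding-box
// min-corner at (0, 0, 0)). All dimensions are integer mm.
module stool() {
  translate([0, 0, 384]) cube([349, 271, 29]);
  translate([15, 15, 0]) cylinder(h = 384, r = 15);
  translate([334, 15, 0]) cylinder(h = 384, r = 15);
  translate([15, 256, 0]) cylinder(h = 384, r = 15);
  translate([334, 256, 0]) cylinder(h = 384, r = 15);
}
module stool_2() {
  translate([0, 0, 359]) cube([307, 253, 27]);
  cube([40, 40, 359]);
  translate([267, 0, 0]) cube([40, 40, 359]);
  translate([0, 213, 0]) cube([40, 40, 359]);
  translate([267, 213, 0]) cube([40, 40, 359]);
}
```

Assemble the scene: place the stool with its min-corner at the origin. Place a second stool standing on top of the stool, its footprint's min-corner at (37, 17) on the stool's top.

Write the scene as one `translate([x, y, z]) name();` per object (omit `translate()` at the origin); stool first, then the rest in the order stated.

stool();
translate([37, 17, 413]) stool_2();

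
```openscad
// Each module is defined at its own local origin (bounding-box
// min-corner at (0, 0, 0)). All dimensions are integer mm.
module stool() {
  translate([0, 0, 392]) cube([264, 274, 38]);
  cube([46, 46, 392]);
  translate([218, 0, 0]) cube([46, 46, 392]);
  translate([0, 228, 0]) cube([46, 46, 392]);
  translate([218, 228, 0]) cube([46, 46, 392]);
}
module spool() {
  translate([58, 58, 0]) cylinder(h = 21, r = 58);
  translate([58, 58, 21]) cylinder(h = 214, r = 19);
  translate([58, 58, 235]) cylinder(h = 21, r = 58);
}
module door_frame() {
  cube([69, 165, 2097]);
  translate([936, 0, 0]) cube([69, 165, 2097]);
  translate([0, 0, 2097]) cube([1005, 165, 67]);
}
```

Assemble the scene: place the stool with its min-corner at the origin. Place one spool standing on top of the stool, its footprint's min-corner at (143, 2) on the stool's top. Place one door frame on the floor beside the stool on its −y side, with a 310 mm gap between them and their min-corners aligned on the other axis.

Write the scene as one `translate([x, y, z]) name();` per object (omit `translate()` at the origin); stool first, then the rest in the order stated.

stool();
translate([143, 2, 430]) spool();
translate([0, -475, 0]) door_frame();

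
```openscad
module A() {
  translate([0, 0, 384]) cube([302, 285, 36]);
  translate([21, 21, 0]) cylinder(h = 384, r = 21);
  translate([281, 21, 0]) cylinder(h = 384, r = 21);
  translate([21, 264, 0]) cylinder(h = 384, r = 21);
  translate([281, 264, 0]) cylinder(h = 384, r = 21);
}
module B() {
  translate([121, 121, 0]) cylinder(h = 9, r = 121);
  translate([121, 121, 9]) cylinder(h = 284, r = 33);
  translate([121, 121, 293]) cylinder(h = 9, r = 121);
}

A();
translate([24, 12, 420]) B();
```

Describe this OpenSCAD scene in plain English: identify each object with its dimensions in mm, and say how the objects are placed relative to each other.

A is a four-legged stool. The seat is 302×285 mm, 36 mm thick, top at z = 420 mm. It stands on four round legs, each 42 mm in diameter, from z = 0 to the seat underside, each leg's axis is inset half a diameter from the nearest pair of seat edges (so the leg's bounding box is flush with the corner).

B is a spool: two coaxial disc flanges of radius 121 mm and thickness 9 mm, joined by a core cylinder of radius 33 mm and height 284 mm. The lower flange rests on z = 0 and the three cylinders share a vertical axis.

The spool is on top of the stool.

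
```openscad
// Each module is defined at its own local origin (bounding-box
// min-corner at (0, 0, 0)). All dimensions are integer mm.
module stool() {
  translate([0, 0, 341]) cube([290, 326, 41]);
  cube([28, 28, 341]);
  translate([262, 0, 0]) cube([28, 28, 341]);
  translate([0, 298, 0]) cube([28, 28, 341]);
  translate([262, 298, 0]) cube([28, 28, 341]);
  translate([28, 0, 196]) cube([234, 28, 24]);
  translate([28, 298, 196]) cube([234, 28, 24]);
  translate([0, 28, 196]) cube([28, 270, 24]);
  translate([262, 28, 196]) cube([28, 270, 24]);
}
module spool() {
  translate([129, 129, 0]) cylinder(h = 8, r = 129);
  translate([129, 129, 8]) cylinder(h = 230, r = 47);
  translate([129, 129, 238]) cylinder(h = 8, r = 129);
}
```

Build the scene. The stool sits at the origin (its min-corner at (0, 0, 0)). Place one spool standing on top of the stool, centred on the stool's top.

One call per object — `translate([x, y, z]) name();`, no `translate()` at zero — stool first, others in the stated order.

stool();
translate([16, 34, 382]) spool();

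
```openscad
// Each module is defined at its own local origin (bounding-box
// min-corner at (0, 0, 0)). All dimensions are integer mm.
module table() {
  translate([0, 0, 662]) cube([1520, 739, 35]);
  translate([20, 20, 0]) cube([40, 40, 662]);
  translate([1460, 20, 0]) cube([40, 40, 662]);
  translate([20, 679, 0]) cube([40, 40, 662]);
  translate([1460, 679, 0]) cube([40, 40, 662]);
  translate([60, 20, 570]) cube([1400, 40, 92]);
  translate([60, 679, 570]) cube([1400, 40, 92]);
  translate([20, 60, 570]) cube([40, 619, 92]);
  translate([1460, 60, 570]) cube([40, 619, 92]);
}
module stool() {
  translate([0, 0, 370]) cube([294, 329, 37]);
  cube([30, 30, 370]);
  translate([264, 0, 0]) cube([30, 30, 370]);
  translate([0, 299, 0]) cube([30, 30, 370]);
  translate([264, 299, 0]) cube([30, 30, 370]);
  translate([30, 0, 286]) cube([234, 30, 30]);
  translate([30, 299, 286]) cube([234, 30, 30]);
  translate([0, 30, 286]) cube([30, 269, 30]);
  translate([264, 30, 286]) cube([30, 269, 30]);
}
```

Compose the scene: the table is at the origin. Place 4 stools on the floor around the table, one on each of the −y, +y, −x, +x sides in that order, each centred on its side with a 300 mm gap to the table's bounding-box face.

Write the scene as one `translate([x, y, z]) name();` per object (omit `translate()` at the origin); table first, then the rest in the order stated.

table();
translate([613, -629, 0]) stool();
translate([613, 1039, 0]) stool();
translate([-594, 205, 0]) stool();
translate([1820, 205, 0]) stool();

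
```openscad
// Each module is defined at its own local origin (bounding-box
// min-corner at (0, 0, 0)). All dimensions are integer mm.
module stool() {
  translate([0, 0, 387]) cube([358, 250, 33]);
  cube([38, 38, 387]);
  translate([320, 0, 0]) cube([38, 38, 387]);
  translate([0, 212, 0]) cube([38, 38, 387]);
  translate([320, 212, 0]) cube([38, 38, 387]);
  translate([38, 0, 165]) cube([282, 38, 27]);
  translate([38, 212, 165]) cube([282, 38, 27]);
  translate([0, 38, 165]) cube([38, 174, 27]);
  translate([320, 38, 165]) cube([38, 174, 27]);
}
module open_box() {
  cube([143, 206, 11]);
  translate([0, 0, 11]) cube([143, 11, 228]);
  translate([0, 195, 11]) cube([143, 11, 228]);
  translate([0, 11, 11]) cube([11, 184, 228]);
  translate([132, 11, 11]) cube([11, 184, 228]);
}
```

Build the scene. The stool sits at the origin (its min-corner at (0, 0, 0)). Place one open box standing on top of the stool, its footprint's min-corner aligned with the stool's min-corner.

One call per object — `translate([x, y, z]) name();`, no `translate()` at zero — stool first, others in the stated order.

stool();
translate([0, 0, 420]) open_box();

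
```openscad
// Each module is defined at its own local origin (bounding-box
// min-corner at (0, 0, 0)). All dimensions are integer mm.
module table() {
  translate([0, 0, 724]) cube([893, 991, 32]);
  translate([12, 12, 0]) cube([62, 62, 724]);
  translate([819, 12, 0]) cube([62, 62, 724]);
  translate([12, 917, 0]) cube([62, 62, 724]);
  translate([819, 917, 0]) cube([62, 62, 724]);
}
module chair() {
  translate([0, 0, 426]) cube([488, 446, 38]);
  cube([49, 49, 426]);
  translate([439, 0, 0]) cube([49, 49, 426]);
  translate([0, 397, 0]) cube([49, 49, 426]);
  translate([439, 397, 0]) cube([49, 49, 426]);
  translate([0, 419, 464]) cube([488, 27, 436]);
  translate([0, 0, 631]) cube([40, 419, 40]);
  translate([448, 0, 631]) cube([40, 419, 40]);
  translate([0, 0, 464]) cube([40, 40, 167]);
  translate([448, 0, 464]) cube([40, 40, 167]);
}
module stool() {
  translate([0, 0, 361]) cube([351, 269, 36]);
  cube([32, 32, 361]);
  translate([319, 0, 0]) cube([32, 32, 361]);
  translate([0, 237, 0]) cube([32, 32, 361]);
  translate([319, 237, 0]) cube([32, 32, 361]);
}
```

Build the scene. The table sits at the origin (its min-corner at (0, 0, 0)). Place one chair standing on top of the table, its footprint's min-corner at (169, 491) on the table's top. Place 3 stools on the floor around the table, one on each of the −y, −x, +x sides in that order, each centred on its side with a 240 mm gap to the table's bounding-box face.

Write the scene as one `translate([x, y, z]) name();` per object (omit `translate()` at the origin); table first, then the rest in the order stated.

table();
translate([169, 491, 756]) chair();
translate([271, -509, 0]) stool();
translate([-591, 361, 0]) stool();
translate([1133, 361, 0]) stool();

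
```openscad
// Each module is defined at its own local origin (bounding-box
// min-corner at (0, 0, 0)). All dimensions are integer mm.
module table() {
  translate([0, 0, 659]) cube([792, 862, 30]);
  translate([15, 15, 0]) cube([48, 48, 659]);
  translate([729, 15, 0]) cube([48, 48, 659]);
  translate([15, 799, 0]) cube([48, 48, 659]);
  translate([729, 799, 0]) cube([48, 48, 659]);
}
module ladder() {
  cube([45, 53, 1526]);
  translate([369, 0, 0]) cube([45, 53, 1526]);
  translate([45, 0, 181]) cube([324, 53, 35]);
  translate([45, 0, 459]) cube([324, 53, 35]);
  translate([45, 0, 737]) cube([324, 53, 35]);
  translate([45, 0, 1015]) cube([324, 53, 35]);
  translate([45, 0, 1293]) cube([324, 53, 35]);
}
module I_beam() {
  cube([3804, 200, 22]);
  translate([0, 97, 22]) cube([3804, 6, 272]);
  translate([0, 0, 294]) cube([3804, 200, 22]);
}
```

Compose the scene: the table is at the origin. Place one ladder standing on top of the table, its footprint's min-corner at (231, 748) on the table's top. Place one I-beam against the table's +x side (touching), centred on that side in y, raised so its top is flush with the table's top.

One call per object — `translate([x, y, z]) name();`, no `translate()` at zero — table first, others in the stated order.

table();
translate([231, 748, 689]) ladder();
translate([792, 331, 373]) I_beam();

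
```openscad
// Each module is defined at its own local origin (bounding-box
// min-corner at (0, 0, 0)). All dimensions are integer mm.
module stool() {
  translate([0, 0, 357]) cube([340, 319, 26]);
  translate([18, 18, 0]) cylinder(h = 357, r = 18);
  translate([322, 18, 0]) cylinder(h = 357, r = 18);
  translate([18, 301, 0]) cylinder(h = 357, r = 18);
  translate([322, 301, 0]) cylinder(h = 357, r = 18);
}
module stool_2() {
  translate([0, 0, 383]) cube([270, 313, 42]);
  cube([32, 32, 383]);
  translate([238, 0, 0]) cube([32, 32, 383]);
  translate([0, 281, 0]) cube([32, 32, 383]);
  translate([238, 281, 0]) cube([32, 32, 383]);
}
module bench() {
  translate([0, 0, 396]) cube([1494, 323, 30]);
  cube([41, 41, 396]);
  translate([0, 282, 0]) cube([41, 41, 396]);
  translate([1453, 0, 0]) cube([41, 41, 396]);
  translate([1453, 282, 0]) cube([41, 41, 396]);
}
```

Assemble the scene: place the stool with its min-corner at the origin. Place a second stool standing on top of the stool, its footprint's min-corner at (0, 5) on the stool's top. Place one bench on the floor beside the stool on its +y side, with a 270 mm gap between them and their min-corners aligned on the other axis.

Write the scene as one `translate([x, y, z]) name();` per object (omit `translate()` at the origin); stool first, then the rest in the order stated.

stool();
translate([0, 5, 383]) stool_2();
translate([0, 589, 0]) bench();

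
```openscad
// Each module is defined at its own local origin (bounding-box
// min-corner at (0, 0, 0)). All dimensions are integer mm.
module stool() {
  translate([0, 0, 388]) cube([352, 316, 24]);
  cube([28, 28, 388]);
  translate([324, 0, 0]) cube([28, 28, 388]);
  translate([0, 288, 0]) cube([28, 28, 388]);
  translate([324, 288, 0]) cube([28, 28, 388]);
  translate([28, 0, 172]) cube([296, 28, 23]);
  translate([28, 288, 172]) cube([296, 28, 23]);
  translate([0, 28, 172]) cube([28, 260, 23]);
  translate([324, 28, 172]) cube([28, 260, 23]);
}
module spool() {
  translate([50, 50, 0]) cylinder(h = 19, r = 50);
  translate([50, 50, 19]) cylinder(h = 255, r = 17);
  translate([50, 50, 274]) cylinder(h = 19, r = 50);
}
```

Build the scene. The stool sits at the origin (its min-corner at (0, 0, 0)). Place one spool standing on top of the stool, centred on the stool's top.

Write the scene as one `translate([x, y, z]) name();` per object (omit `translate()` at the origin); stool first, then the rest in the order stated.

stool();
translate([126, 108, 412]) spool();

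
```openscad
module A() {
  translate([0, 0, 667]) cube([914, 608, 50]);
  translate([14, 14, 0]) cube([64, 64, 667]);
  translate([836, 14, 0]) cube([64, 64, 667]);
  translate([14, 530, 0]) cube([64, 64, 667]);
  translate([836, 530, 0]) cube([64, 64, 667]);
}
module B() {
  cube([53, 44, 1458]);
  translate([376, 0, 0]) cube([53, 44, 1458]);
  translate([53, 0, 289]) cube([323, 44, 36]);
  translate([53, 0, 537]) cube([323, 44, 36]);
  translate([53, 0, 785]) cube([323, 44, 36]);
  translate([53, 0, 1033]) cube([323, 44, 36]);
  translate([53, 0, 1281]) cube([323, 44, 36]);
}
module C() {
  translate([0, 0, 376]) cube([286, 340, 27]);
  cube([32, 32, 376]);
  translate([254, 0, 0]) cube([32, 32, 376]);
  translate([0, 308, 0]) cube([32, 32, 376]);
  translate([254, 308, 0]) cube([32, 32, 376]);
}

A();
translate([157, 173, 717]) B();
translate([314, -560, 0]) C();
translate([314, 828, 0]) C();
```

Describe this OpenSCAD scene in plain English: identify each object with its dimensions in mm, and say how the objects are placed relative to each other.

A is a rectangular dining table. The top is 914×608×50 mm with its upper surface at z = 717 mm. It stands on four 64×64 mm square legs, each inset 14 mm from the nearest pair of top edges, running from the floor to the underside of the top.

B is a wooden ladder with two side rails of 53×44 mm section and 1458 mm height, set 429 mm apart overall. Between them run 5 rectangular rungs (44 mm deep, 36 mm thick), front faces flush with the rails' −y face. The bottom of the first rung is 289 mm above the floor and each subsequent rung is 248 mm higher than the one below.

C is a four-legged stool. The seat is 286×340 mm, 27 mm thick, top at z = 403 mm. It stands on four square legs, each 32×32 mm in cross-section, from z = 0 to the seat underside, each flush with a corner of the seat.

The ladder is on top of the table. Two stools sit around the table at the −y, +y sides.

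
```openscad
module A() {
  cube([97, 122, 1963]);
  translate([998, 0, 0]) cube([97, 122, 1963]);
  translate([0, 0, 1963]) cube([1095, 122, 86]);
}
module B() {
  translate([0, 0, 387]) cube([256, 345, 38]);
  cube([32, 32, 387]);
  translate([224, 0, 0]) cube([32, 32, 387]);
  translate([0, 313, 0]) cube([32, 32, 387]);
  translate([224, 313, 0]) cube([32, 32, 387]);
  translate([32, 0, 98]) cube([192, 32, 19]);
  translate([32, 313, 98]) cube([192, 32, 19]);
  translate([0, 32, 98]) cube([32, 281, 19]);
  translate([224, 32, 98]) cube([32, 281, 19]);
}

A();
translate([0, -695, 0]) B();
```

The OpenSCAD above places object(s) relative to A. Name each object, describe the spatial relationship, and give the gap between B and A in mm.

The stool's nearest face is 350 mm from the door frame's −y face.

A is a door frame. B is a stool. The stool is on the floor beside the door frame on its −y side. The gap between the stool and the door frame is 350 mm.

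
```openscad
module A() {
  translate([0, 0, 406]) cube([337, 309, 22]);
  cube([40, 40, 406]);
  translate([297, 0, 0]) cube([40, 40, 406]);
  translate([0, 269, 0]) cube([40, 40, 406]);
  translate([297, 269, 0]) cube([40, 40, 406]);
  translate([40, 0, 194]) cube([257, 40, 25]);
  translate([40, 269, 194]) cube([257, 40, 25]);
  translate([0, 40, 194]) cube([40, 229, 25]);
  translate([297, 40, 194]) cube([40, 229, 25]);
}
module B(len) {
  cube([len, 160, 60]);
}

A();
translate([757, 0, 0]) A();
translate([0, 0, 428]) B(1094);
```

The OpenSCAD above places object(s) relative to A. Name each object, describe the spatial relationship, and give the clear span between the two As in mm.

Second stool starts at x = 757; first ends at x = 337; clear span = 757 − 337 = 420 mm.

A is a stool. B is a beam. A beam spans the tops of two stools. The clear span between the two stools is 420 mm.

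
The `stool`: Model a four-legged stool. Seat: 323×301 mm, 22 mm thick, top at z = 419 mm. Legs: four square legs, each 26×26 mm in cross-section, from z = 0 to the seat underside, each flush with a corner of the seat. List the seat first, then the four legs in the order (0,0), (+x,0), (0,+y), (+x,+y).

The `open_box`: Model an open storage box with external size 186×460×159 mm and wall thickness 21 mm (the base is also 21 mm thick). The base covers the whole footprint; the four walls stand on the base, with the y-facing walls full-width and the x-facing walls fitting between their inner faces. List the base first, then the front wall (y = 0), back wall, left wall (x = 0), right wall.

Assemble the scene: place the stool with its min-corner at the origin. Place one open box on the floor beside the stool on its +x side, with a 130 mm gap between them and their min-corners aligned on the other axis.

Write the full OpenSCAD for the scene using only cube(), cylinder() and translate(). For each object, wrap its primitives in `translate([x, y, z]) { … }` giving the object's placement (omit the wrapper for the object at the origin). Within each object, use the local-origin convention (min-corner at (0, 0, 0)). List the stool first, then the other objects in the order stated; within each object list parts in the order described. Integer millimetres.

translate([0, 0, 397]) cube([323, 301, 22]);
cube([26, 26, 397]);
translate([297, 0, 0]) cube([26, 26, 397]);
translate([0, 275, 0]) cube([26, 26, 397]);
translate([297, 275, 0]) cube([26, 26, 397]);
translate([453, 0, 0]) {
  cube([186, 460, 21]);
  translate([0, 0, 21]) cube([186, 21, 138]);
  translate([0, 439, 21]) cube([186, 21, 138]);
  translate([0, 21, 21]) cube([21, 418, 138]);
  translate([165, 21, 21]) cube([21, 418, 138]);
}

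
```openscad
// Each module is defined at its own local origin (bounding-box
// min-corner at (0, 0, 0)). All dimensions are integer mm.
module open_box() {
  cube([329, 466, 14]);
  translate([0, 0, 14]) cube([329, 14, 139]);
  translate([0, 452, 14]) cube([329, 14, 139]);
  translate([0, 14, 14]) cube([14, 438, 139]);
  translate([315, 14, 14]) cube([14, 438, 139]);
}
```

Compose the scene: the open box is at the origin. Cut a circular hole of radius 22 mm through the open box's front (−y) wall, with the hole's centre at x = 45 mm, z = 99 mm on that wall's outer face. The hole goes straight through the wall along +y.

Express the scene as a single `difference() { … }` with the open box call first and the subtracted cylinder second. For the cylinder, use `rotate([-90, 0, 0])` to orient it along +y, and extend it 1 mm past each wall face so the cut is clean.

difference() {
  open_box();
  translate([45, -1, 99]) rotate([-90, 0, 0]) cylinder(h = 16, r = 22);
}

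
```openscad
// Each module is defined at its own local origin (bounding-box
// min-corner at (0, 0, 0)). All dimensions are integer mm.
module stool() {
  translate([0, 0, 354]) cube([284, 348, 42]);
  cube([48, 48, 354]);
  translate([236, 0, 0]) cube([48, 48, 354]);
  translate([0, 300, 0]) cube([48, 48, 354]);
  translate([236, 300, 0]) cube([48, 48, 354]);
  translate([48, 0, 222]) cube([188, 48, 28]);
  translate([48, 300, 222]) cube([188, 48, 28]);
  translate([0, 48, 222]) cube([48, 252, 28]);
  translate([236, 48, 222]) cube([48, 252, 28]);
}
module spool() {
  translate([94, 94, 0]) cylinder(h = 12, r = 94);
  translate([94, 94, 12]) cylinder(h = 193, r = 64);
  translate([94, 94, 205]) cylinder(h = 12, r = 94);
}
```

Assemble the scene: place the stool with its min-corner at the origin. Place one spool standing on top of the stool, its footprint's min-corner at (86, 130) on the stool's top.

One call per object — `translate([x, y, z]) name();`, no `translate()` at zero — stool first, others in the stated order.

stool();
translate([86, 130, 396]) spool();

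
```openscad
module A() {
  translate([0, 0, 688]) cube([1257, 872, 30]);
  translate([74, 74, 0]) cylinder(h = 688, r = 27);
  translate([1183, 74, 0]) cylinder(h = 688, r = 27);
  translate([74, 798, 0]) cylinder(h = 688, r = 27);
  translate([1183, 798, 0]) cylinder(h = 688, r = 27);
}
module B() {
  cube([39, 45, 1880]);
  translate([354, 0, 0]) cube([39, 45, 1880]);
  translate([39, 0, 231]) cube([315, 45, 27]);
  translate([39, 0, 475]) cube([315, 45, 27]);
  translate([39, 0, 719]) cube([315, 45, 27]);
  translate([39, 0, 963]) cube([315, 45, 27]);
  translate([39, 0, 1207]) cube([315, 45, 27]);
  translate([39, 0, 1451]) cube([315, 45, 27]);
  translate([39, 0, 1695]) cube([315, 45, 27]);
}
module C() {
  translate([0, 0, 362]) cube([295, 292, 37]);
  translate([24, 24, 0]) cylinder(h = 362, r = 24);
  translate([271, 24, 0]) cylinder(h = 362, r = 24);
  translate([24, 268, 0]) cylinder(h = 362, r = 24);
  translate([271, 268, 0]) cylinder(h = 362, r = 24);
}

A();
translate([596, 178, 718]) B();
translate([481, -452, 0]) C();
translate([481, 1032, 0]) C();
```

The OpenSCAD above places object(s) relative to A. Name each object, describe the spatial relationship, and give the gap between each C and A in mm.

Each stool's nearest face is 160 mm from the table's bounding box.

A is a table. B is a ladder. C is a stool. The ladder is on top of the table. Two stools sit around the table at the −y, +y sides. The gap between each stool and the table is 160 mm.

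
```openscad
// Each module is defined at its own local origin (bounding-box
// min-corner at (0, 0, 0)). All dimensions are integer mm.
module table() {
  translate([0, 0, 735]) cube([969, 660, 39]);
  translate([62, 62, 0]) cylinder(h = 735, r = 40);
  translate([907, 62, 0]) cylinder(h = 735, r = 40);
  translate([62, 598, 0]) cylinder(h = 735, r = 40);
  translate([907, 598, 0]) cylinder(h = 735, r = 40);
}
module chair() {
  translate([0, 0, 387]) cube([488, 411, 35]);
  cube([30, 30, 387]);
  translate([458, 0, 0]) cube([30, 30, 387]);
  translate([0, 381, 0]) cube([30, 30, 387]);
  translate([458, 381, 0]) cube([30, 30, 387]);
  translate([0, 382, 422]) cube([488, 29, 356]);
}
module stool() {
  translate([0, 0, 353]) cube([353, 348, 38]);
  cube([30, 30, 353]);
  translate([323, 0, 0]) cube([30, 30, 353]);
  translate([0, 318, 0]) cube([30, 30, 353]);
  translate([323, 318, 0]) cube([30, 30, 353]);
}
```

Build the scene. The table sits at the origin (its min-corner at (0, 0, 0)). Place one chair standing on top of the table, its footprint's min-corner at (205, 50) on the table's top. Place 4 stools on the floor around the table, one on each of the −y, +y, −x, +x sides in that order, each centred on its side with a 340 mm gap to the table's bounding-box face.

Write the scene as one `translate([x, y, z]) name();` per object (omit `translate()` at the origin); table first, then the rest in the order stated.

table();
translate([205, 50, 774]) chair();
translate([308, -688, 0]) stool();
translate([308, 1000, 0]) stool();
translate([-693, 156, 0]) stool();
translate([1309, 156, 0]) stool();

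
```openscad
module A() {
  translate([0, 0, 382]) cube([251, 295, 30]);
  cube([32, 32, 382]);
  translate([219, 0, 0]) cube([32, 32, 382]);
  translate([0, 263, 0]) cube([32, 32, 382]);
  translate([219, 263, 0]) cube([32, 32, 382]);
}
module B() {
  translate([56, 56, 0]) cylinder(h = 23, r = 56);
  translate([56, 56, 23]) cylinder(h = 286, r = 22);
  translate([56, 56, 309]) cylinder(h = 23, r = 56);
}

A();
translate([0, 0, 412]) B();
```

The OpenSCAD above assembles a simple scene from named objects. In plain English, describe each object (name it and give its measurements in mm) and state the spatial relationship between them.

A is a simple wooden stool: a rectangular seat 251 mm (x) by 295 mm (y), 30 mm thick, top face at z = 412 mm, on four square legs, each 32×32 mm in cross-section. The legs rest on z = 0, each flush with a corner of the seat.

B is a spool: two coaxial disc flanges of radius 56 mm and thickness 23 mm, joined by a core cylinder of radius 22 mm and height 286 mm. The lower flange rests on z = 0 and the three cylinders share a vertical axis.

The spool is on top of the stool.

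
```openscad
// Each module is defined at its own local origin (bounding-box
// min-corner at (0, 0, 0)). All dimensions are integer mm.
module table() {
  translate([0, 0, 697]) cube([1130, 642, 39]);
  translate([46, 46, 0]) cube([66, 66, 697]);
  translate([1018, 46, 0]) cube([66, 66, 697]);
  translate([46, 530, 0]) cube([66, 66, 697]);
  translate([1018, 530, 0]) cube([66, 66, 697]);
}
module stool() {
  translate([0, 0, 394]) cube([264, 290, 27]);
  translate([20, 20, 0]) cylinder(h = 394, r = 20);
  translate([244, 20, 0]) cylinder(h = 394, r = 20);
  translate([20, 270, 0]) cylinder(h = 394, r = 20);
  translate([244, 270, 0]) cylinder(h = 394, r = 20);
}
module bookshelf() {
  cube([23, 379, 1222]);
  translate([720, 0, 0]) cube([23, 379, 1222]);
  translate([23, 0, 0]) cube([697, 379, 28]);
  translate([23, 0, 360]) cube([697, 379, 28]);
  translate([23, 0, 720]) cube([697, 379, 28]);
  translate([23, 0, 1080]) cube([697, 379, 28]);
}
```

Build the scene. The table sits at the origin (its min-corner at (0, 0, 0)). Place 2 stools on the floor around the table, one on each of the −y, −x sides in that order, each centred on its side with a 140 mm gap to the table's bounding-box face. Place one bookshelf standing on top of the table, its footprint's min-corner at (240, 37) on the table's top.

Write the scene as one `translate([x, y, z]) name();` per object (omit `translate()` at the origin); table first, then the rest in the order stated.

table();
translate([433, -430, 0]) stool();
translate([-404, 176, 0]) stool();
translate([240, 37, 736]) bookshelf();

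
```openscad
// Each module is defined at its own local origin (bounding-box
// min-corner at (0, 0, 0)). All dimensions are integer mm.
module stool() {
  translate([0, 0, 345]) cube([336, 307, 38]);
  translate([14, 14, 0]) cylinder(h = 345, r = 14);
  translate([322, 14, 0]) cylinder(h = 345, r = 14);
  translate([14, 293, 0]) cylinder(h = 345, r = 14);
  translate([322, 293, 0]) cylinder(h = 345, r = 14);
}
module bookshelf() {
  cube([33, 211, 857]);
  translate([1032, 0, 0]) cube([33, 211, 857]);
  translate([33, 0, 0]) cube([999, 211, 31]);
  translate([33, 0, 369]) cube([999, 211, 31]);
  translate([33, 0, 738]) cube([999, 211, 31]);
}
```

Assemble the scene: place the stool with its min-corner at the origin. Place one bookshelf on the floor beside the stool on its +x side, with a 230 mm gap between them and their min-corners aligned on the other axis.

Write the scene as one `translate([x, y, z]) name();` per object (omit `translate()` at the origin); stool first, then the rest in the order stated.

stool();
translate([566, 0, 0]) bookshelf();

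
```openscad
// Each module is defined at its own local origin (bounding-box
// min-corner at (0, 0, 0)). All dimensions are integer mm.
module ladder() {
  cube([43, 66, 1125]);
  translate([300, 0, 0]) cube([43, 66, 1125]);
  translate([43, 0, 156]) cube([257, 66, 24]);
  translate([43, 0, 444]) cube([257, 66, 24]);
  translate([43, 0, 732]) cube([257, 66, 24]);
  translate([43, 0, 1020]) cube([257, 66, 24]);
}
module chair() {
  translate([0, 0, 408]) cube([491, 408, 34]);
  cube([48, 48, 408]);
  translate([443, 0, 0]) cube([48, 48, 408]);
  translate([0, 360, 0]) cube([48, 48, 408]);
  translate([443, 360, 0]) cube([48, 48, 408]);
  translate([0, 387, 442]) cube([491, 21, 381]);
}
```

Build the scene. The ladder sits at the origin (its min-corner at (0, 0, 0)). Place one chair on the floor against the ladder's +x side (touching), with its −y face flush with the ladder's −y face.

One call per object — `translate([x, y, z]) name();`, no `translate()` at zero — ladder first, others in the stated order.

ladder();
translate([343, 0, 0]) chair();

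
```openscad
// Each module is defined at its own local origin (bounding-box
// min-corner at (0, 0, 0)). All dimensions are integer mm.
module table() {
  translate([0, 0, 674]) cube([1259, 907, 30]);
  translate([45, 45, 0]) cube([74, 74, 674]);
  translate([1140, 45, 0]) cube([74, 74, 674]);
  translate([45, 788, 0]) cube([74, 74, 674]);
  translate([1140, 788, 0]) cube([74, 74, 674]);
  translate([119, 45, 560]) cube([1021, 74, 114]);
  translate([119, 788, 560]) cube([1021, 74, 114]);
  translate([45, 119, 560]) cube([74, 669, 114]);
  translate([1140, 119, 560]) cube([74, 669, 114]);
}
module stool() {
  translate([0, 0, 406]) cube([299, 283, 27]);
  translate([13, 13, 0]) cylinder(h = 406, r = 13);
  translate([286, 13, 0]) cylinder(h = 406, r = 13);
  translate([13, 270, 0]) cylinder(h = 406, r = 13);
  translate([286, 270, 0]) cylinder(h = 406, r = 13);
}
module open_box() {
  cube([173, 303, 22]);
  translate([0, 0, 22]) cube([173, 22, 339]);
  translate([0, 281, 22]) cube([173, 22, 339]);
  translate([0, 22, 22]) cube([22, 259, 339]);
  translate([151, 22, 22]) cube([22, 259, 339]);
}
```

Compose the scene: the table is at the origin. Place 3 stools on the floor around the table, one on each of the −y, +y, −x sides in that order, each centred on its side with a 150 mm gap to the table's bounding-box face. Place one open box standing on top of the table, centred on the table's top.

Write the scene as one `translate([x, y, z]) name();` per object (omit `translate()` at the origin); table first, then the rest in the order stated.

table();
translate([480, -433, 0]) stool();
translate([480, 1057, 0]) stool();
translate([-449, 312, 0]) stool();
translate([543, 302, 704]) open_box();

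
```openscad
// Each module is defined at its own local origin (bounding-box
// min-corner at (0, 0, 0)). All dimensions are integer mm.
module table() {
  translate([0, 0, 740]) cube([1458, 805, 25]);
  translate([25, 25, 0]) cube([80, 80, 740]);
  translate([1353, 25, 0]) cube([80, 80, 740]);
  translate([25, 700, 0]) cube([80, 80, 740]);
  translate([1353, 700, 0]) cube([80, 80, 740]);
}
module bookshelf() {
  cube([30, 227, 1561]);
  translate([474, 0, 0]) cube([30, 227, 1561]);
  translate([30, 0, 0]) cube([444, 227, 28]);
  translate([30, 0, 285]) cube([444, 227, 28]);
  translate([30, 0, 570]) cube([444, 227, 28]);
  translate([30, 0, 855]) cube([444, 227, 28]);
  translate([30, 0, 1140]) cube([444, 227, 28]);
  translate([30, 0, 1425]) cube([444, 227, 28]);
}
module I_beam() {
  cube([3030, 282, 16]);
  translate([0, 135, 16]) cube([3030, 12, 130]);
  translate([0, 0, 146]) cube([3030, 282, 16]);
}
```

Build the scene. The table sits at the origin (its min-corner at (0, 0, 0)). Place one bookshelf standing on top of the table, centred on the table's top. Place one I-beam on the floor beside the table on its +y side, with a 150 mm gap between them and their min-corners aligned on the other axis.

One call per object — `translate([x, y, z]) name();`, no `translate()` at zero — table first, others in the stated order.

table();
translate([477, 289, 765]) bookshelf();
translate([0, 955, 0]) I_beam();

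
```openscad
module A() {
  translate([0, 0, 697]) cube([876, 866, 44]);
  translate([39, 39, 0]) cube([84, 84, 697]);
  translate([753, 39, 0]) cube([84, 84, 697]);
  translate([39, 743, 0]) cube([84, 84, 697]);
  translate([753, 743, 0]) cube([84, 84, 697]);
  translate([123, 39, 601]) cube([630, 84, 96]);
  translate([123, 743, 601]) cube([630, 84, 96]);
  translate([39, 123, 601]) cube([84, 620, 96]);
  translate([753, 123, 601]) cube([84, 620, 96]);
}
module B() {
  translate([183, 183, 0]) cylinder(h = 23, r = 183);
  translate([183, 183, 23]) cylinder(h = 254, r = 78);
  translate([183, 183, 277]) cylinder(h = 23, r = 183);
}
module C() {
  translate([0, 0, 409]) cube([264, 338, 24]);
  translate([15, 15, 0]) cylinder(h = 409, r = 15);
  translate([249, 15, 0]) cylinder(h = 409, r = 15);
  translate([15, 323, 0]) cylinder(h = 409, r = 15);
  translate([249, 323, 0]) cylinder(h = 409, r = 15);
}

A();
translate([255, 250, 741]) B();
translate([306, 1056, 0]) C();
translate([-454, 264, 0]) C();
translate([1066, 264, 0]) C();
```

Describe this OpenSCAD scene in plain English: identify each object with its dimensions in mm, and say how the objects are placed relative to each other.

A is a table: top 876 mm (x) × 866 mm (y), 44 mm thick, upper face at z = 741 mm, on four 84×84 mm square legs, each inset 39 mm from the nearest pair of top edges, running from z = 0 to the bottom of the top. Four apron rails, 84 mm thick and 96 mm tall, run between adjacent legs with their top edges flush with the underside of the top and their outer faces flush with the legs' outer faces.

B is a spool: two coaxial disc flanges of radius 183 mm and thickness 23 mm, joined by a core cylinder of radius 78 mm and height 254 mm. The lower flange rests on z = 0 and the three cylinders share a vertical axis.

C is a four-legged stool. The seat is a 264×338×24 mm slab whose top surface is at z = 433 mm; four round legs, each 30 mm in diameter, run from the floor (z = 0) to the underside of the seat, each leg's axis is inset half a diameter from the nearest pair of seat edges (so the leg's bounding box is flush with the corner).

The spool is on top of the table, centred. Three stools sit around the table at the +y, −x, +x sides.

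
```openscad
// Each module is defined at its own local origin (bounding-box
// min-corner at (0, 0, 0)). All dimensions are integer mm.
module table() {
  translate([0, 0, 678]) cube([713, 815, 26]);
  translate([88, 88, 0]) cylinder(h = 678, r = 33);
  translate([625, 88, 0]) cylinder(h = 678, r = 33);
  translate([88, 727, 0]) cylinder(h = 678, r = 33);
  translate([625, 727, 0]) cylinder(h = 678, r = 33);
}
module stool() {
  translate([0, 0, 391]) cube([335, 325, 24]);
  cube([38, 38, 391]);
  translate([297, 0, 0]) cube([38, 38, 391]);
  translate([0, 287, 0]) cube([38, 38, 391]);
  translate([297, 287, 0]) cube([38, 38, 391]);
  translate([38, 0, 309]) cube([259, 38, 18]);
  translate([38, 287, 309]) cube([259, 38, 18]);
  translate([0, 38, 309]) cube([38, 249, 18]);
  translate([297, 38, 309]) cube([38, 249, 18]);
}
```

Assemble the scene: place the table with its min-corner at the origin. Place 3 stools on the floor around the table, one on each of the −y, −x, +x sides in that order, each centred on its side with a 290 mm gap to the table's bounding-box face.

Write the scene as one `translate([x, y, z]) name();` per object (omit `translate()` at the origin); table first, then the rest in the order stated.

table();
translate([189, -615, 0]) stool();
translate([-625, 245, 0]) stool();
translate([1003, 245, 0]) stool();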